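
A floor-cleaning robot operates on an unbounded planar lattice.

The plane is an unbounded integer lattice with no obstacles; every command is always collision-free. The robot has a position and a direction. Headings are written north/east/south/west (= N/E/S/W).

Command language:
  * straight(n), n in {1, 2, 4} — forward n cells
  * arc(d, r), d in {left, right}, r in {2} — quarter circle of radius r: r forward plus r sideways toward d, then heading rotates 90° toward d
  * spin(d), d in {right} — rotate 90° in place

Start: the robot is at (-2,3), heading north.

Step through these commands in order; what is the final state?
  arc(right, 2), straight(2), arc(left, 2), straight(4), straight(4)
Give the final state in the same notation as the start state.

begin: at (-2,3), heading north
1. arc(right, 2) → at (0,5), heading east
2. straight(2) → at (2,5), heading east
3. arc(left, 2) → at (4,7), heading north
4. straight(4) → at (4,11), heading north
5. straight(4) → at (4,15), heading north

at (4,15), heading north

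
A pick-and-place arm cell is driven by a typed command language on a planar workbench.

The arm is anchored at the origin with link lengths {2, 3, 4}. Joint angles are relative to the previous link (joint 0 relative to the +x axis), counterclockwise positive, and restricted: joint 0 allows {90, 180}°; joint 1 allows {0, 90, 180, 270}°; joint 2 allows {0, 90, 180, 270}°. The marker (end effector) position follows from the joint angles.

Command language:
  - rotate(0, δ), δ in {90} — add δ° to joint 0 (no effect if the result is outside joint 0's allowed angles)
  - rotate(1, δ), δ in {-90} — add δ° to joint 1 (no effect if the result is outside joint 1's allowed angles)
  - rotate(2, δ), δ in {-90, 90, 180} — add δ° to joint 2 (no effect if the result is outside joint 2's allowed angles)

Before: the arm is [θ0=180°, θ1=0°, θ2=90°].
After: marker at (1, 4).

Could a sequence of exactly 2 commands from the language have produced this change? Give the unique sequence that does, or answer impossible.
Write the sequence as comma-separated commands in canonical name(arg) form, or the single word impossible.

t0: [θ0=180°, θ1=0°, θ2=90°]
step 1 (rotate(1, -90)): [θ0=180°, θ1=270°, θ2=90°]
step 2 (rotate(1, -90)): [θ0=180°, θ1=180°, θ2=90°]
no other 2-command option fits: unique.

rotate(1, -90), rotate(1, -90)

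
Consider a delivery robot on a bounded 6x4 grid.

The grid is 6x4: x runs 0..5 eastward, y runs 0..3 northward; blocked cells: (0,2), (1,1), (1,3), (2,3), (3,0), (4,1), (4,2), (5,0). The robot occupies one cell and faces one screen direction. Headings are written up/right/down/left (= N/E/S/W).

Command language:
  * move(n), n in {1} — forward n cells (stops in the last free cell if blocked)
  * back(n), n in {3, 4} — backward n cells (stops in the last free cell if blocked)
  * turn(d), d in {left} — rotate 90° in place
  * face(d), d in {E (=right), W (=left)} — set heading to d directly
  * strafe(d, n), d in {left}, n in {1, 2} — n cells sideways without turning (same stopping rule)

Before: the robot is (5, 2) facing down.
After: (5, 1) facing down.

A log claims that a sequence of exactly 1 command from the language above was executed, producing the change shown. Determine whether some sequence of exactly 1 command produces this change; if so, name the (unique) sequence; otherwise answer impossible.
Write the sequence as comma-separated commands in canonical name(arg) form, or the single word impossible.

key: heading stays S — the single command does not turn
begin: (5, 2) facing down
[1] after move(1): (5, 1) facing down
uniquely the one of 8 1-step routes that fits.

move(1)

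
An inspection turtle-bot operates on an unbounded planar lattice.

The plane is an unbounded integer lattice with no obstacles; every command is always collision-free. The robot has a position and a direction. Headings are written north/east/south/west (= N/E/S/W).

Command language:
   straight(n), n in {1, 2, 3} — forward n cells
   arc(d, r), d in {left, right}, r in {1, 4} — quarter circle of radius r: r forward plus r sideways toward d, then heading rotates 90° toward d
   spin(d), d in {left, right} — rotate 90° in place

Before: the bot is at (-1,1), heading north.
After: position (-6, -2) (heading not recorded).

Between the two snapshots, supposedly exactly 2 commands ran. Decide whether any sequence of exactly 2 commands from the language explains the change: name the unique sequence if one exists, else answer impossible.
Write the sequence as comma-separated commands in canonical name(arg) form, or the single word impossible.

key: running arc(left, 4) before arc(left, 1) would end elsewhere — order is forced
from: at (-1,1), heading north
[1] after arc(left, 1): at (-2,2), heading west
[2] after arc(left, 4): at (-6,-2), heading south
all 81 alternatives checked — unique.

arc(left, 1), arc(left, 4)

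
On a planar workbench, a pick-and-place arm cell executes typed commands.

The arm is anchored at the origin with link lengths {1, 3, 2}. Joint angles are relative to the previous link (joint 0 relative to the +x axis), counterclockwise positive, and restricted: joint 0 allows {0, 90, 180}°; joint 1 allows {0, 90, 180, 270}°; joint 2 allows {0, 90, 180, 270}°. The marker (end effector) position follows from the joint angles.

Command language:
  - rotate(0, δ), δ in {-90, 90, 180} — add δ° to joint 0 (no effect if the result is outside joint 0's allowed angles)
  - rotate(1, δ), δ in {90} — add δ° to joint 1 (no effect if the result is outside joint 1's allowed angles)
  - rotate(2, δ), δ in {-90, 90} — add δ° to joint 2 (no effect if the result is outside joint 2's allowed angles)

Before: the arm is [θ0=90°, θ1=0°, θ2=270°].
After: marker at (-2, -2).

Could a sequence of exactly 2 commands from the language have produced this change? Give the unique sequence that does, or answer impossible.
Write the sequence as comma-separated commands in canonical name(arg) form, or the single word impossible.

rotate(1, 90), rotate(1, 90)

t0: [θ0=90°, θ1=0°, θ2=270°]
1. rotate(1, 90) → [θ0=90°, θ1=90°, θ2=270°]
2. rotate(1, 90) → [θ0=90°, θ1=180°, θ2=270°]
no rival 2-sequence matches.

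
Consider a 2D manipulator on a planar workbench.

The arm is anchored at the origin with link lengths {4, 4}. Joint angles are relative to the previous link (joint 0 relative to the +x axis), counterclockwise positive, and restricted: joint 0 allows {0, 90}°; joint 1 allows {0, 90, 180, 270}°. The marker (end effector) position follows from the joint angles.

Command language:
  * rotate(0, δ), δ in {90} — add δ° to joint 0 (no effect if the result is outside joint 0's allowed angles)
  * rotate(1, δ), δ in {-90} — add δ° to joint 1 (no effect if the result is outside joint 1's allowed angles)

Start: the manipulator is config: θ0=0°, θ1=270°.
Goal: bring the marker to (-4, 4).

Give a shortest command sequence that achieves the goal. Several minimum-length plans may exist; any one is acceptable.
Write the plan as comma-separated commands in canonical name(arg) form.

begin: config: θ0=0°, θ1=270°
step 1 (rotate(1, -90)): config: θ0=0°, θ1=180°
step 2 (rotate(1, -90)): config: θ0=0°, θ1=90°
step 3 (rotate(0, 90)): config: θ0=90°, θ1=90°
minimal: 3 command(s), checked below 3.

rotate(1, -90), rotate(1, -90), rotate(0, 90)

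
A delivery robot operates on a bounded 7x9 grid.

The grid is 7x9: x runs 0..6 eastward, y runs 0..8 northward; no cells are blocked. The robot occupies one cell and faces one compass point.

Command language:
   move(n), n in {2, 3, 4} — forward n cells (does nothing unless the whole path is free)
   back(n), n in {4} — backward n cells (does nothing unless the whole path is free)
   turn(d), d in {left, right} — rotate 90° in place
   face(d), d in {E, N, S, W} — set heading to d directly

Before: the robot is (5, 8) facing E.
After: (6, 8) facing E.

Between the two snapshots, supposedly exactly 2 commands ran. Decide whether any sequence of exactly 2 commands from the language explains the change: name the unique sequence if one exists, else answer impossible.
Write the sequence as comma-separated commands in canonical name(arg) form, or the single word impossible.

no 2-step route produces this change.

impossible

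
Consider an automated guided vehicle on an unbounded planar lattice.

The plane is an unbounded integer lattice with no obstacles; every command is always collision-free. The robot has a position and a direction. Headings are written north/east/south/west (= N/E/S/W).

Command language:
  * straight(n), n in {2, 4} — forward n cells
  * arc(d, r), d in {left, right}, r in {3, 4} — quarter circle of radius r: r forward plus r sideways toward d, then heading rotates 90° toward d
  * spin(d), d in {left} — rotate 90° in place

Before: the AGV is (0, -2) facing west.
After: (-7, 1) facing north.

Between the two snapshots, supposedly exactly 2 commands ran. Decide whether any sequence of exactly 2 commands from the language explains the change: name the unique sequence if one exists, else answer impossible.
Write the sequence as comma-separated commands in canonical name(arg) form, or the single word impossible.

key: cell and facing (now N) both changed — the 2 commands mix motion and turning
initial: (0, -2) facing west
t=1 straight(4) ⇒ (-4, -2) facing west
t=2 arc(right, 3) ⇒ (-7, 1) facing north
no rival 2-sequence matches.

straight(4), arc(right, 3)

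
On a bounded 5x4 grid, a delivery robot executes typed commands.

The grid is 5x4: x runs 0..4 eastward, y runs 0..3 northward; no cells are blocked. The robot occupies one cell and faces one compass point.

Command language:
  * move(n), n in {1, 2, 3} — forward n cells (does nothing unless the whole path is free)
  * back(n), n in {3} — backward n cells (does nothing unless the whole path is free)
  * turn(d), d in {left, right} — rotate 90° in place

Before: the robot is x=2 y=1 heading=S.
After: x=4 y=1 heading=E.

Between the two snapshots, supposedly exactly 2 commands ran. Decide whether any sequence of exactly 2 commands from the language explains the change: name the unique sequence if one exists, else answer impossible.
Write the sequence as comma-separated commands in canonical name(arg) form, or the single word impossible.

key: cell and facing (now E) both changed — the 2 commands mix motion and turning
from: x=2 y=1 heading=S
[1] after turn(left): x=2 y=1 heading=E
[2] after move(2): x=4 y=1 heading=E
no other 2-command option fits: unique.

turn(left), move(2)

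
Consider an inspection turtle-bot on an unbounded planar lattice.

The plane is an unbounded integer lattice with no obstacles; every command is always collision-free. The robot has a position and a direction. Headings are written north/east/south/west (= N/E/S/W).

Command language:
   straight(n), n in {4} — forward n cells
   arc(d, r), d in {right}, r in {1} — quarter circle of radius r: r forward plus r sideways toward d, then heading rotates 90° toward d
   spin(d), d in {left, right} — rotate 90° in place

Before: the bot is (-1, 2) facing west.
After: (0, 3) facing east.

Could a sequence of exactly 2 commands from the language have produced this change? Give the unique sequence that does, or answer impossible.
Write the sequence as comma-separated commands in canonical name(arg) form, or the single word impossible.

key: running arc(right, 1) before spin(right) would end elsewhere — order is forced
begin: (-1, 2) facing west
[1] after spin(right): (-1, 2) facing north
[2] after arc(right, 1): (0, 3) facing east
uniquely the one of 16 2-step routes that fits.

spin(right), arc(right, 1)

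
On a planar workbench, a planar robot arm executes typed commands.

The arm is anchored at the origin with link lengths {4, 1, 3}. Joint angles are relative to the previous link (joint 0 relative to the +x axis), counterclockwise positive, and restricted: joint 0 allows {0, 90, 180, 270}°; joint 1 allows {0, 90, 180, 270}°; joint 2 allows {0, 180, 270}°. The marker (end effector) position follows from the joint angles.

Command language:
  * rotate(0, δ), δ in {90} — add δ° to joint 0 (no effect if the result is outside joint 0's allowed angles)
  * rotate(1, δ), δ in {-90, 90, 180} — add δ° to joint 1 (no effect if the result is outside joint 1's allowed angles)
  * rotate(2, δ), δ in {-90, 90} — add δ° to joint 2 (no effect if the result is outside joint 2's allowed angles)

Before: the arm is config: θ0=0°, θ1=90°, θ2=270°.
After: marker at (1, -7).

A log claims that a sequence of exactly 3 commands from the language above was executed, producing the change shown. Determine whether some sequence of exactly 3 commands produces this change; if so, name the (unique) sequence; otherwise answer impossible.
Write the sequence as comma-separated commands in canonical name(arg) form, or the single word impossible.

begin: config: θ0=0°, θ1=90°, θ2=270°
1. rotate(0, 90) → config: θ0=90°, θ1=90°, θ2=270°
2. rotate(0, 90) → config: θ0=180°, θ1=90°, θ2=270°
3. rotate(0, 90) → config: θ0=270°, θ1=90°, θ2=270°
no other 3-command option fits: unique.

rotate(0, 90), rotate(0, 90), rotate(0, 90)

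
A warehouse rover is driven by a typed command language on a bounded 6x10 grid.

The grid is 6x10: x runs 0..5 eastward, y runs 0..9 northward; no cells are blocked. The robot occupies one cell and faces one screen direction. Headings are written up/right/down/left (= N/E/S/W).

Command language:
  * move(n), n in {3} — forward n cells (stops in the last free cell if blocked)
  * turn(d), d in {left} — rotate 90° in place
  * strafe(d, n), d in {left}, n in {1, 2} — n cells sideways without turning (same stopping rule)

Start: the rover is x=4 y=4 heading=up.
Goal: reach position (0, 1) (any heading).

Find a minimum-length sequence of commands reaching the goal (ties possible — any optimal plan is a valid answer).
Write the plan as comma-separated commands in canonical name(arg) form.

strafe(left, 2), strafe(left, 2), turn(left), strafe(left, 2), strafe(left, 1)

initial: x=4 y=4 heading=up
1. strafe(left, 2) → x=2 y=4 heading=up
2. strafe(left, 2) → x=0 y=4 heading=up
3. turn(left) → x=0 y=4 heading=left
4. strafe(left, 2) → x=0 y=2 heading=left
5. strafe(left, 1) → x=0 y=1 heading=left
nothing shorter than 5 reaches the goal.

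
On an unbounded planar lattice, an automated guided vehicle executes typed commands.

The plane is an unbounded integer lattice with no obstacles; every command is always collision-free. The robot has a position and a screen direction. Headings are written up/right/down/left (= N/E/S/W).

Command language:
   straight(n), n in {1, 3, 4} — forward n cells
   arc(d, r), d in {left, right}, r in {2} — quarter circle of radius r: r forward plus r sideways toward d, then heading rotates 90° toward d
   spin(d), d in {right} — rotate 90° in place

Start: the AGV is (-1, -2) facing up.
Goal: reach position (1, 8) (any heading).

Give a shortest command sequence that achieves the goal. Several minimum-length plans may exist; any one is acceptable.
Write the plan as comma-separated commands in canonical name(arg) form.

t0: (-1, -2) facing up
t=1 straight(4) ⇒ (-1, 2) facing up
t=2 straight(4) ⇒ (-1, 6) facing up
t=3 arc(right, 2) ⇒ (1, 8) facing right
no 2-step plan works, so 3 is optimal.

straight(4), straight(4), arc(right, 2)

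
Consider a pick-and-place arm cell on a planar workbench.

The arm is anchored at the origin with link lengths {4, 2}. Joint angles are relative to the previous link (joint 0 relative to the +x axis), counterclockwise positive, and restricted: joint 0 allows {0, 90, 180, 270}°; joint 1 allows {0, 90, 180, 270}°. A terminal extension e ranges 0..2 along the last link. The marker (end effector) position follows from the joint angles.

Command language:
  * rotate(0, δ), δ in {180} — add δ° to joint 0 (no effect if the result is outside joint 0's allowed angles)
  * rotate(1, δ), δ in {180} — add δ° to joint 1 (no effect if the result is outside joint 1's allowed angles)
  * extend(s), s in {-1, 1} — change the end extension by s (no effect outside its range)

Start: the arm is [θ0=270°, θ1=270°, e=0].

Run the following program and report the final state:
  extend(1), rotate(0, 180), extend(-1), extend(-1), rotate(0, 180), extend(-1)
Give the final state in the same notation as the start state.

begin: [θ0=270°, θ1=270°, e=0]
step 1 (extend(1)): [θ0=270°, θ1=270°, e=1]
step 2 (rotate(0, 180)): [θ0=90°, θ1=270°, e=1]
step 3 (extend(-1)): [θ0=90°, θ1=270°, e=0]
step 4 (extend(-1)): [θ0=90°, θ1=270°, e=0]
step 5 (rotate(0, 180)): [θ0=270°, θ1=270°, e=0]
step 6 (extend(-1)): [θ0=270°, θ1=270°, e=0]

[θ0=270°, θ1=270°, e=0]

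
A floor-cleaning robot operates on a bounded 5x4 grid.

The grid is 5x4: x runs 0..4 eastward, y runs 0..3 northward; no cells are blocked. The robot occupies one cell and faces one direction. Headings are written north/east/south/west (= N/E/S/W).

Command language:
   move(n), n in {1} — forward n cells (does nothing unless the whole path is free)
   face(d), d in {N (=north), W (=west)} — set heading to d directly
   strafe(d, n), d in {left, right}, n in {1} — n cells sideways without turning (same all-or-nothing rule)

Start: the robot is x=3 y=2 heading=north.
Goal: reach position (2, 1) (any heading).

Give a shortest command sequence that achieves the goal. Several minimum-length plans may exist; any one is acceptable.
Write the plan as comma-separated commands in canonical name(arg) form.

strafe(left, 1), face(W), strafe(left, 1)

t0: x=3 y=2 heading=north
t=1 strafe(left, 1) ⇒ x=2 y=2 heading=north
t=2 face(W) ⇒ x=2 y=2 heading=west
t=3 strafe(left, 1) ⇒ x=2 y=1 heading=west
nothing shorter than 3 reaches the goal.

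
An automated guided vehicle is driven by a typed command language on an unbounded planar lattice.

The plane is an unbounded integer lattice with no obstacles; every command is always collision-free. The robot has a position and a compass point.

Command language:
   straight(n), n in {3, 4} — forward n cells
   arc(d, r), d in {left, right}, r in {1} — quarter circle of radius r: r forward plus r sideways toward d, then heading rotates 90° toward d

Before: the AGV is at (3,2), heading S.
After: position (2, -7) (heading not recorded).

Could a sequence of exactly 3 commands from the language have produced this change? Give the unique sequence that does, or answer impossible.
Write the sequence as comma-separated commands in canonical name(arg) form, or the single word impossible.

straight(4), straight(4), arc(right, 1)

key: running arc(right, 1) before straight(4) would end elsewhere — order is forced
begin: at (3,2), heading S
[1] after straight(4): at (3,-2), heading S
[2] after straight(4): at (3,-6), heading S
[3] after arc(right, 1): at (2,-7), heading W
no other 3-command option fits: unique.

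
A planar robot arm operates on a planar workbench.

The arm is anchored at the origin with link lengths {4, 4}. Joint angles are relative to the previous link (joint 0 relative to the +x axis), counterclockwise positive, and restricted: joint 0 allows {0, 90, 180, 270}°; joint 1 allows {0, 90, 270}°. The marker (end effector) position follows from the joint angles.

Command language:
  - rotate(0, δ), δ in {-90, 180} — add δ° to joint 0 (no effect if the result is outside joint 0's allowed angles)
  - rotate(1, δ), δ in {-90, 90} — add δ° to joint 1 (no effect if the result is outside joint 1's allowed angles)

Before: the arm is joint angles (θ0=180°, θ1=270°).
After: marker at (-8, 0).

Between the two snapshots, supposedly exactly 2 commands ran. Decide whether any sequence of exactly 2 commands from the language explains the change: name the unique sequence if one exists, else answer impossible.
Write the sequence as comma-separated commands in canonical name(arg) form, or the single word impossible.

rotate(1, -90), rotate(1, 90)

key: running rotate(1, 90) before rotate(1, -90) would end elsewhere — order is forced
from: joint angles (θ0=180°, θ1=270°)
step 1 (rotate(1, -90)): joint angles (θ0=180°, θ1=270°)
step 2 (rotate(1, 90)): joint angles (θ0=180°, θ1=0°)
uniquely the one of 16 2-step routes that fits.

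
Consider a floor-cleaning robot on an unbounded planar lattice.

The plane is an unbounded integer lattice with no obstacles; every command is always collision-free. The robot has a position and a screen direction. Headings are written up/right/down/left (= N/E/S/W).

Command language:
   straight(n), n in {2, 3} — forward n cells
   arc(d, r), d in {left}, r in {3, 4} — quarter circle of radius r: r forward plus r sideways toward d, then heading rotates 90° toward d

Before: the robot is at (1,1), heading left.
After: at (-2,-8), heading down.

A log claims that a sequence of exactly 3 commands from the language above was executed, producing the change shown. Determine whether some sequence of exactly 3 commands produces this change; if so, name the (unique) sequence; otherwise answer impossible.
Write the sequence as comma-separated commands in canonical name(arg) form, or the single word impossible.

key: running straight(3) before arc(left, 3) would end elsewhere — order is forced
t0: at (1,1), heading left
t=1 arc(left, 3) ⇒ at (-2,-2), heading down
t=2 straight(3) ⇒ at (-2,-5), heading down
t=3 straight(3) ⇒ at (-2,-8), heading down
uniquely the one of 64 3-step routes that fits.

arc(left, 3), straight(3), straight(3)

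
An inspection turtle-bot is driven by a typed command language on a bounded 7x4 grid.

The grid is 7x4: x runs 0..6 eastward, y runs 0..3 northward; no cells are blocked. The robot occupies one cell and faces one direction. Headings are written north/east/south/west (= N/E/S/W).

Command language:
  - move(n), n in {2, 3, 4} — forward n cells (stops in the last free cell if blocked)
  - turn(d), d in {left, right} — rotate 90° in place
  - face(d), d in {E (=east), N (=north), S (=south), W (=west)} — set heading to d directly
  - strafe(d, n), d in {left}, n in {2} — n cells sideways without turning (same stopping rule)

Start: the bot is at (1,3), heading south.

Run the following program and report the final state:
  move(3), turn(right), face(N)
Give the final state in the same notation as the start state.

at (1,0), heading north

initial: at (1,3), heading south
step 1 (move(3)): at (1,0), heading south
step 2 (turn(right)): at (1,0), heading west
step 3 (face(N)): at (1,0), heading north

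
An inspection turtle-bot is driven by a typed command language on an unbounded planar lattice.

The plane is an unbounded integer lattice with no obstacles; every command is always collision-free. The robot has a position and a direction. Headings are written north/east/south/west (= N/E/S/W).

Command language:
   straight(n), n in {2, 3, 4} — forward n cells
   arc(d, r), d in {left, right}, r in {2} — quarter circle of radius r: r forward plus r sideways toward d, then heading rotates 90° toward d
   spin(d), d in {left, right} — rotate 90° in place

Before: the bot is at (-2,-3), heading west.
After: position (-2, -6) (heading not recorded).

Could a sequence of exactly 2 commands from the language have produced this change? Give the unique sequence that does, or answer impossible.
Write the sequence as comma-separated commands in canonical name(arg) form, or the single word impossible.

spin(left), straight(3)

key: order matters: swapping spin(left) and straight(3) lands elsewhere
t0: at (-2,-3), heading west
step 1 (spin(left)): at (-2,-3), heading south
step 2 (straight(3)): at (-2,-6), heading south
uniquely the one of 49 2-step routes that fits.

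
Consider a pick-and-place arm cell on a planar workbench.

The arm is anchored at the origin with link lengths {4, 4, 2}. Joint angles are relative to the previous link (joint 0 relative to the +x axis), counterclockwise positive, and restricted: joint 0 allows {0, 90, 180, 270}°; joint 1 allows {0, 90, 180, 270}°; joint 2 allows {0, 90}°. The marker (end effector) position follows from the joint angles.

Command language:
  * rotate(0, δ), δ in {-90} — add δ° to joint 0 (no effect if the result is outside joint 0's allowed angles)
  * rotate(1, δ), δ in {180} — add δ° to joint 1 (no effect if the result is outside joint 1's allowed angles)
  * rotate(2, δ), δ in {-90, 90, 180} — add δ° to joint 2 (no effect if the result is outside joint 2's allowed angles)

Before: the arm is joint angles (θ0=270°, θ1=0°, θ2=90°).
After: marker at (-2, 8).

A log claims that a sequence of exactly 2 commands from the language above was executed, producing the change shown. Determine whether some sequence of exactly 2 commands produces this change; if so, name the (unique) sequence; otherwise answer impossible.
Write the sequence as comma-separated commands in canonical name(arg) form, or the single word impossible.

rotate(0, -90), rotate(0, -90)

t0: joint angles (θ0=270°, θ1=0°, θ2=90°)
t=1 rotate(0, -90) ⇒ joint angles (θ0=180°, θ1=0°, θ2=90°)
t=2 rotate(0, -90) ⇒ joint angles (θ0=90°, θ1=0°, θ2=90°)
all 25 alternatives checked — unique.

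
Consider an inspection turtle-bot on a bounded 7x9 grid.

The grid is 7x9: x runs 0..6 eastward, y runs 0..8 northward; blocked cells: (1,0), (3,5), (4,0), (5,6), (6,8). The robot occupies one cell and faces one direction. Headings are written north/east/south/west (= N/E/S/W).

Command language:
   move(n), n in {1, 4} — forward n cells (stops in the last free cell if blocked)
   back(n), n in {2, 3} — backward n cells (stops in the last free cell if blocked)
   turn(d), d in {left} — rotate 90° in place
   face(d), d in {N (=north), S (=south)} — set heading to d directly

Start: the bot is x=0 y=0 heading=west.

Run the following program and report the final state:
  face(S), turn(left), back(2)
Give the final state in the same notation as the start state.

x=0 y=0 heading=east

from: x=0 y=0 heading=west
[1] after face(S): x=0 y=0 heading=south
[2] after turn(left): x=0 y=0 heading=east
[3] after back(2): x=0 y=0 heading=east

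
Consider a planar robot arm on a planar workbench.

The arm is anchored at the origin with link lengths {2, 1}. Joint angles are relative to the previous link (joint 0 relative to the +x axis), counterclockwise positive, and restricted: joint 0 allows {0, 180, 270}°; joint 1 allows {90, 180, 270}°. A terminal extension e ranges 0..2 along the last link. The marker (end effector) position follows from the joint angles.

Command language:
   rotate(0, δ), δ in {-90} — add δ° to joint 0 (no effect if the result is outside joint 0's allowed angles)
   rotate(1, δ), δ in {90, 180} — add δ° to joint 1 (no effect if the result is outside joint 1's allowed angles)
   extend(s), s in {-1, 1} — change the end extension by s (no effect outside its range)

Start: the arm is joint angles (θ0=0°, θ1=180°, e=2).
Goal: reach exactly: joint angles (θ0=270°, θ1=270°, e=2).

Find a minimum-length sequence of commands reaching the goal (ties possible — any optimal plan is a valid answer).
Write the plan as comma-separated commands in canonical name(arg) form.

rotate(0, -90), rotate(1, 90)

begin: joint angles (θ0=0°, θ1=180°, e=2)
1. rotate(0, -90) → joint angles (θ0=270°, θ1=180°, e=2)
2. rotate(1, 90) → joint angles (θ0=270°, θ1=270°, e=2)
shorter routes all fall short; 2 is best.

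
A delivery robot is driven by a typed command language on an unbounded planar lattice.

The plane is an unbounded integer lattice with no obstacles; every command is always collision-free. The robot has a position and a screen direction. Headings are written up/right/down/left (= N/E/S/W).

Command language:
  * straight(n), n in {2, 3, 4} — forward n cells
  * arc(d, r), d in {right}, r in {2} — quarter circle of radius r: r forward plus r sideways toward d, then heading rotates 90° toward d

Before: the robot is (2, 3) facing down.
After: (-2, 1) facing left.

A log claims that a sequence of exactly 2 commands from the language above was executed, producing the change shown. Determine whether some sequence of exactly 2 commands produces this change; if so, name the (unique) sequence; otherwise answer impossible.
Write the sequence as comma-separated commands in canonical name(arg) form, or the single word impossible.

arc(right, 2), straight(2)

key: order matters: swapping arc(right, 2) and straight(2) lands elsewhere
start: (2, 3) facing down
1. arc(right, 2) → (0, 1) facing left
2. straight(2) → (-2, 1) facing left
no other 2-command option fits: unique.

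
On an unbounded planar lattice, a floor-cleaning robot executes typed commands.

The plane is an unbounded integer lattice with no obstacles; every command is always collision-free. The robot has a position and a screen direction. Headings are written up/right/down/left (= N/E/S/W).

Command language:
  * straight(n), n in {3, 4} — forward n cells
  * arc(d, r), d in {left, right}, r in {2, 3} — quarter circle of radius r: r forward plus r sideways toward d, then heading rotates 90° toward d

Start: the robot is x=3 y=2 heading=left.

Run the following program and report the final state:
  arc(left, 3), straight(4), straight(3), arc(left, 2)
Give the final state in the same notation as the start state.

x=2 y=-10 heading=right

begin: x=3 y=2 heading=left
1. arc(left, 3) → x=0 y=-1 heading=down
2. straight(4) → x=0 y=-5 heading=down
3. straight(3) → x=0 y=-8 heading=down
4. arc(left, 2) → x=2 y=-10 heading=right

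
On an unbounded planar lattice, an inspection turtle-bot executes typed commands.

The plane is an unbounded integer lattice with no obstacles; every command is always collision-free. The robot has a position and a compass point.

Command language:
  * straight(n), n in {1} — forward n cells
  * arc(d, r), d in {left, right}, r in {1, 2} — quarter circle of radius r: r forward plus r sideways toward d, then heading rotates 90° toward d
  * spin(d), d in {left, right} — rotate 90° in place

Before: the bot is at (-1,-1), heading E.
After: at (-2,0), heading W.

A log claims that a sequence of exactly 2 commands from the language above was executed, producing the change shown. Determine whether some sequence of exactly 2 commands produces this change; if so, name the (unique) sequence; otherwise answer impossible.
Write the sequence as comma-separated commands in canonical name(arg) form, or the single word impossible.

key: order matters: swapping spin(left) and arc(left, 1) lands elsewhere
from: at (-1,-1), heading E
1. spin(left) → at (-1,-1), heading N
2. arc(left, 1) → at (-2,0), heading W
uniquely the one of 49 2-step routes that fits.

spin(left), arc(left, 1)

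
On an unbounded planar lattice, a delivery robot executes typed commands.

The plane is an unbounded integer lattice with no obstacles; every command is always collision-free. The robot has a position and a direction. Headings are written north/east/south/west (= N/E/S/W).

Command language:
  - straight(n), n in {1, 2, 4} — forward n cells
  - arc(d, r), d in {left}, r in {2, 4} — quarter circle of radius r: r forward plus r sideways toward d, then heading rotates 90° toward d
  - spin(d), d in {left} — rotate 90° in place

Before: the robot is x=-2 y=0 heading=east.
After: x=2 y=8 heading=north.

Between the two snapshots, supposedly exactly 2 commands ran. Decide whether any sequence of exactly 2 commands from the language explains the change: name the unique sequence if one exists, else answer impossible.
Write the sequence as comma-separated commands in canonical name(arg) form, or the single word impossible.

key: running straight(4) before arc(left, 4) would end elsewhere — order is forced
start: x=-2 y=0 heading=east
step 1 (arc(left, 4)): x=2 y=4 heading=north
step 2 (straight(4)): x=2 y=8 heading=north
uniquely the one of 36 2-step routes that fits.

arc(left, 4), straight(4)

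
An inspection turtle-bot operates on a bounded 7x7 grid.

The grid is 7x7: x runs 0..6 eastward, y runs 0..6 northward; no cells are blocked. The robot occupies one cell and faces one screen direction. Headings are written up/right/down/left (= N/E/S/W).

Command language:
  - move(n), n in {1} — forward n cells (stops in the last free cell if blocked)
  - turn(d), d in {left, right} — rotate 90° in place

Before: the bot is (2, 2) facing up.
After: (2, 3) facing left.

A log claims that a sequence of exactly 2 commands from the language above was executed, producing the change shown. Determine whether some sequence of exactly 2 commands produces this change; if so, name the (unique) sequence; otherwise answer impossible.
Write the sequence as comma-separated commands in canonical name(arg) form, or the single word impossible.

key: cell and facing (now W) both changed — the 2 commands mix motion and turning
t0: (2, 2) facing up
step 1 (move(1)): (2, 3) facing up
step 2 (turn(left)): (2, 3) facing left
all 9 alternatives checked — unique.

move(1), turn(left)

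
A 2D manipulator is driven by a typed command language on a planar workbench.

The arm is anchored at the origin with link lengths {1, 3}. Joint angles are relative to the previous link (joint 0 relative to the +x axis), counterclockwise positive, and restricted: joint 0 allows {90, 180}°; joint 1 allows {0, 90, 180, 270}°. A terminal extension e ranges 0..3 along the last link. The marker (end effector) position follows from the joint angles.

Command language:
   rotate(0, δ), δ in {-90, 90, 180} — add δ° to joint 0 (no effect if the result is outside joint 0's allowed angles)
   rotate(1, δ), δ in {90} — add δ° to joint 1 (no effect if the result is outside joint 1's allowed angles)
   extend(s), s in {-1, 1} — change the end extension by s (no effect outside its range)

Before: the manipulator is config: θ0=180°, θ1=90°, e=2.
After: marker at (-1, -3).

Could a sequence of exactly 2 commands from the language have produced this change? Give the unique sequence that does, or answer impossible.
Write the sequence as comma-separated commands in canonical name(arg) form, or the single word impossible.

extend(-1), extend(-1)

from: config: θ0=180°, θ1=90°, e=2
step 1 (extend(-1)): config: θ0=180°, θ1=90°, e=1
step 2 (extend(-1)): config: θ0=180°, θ1=90°, e=0
all 36 alternatives checked — unique.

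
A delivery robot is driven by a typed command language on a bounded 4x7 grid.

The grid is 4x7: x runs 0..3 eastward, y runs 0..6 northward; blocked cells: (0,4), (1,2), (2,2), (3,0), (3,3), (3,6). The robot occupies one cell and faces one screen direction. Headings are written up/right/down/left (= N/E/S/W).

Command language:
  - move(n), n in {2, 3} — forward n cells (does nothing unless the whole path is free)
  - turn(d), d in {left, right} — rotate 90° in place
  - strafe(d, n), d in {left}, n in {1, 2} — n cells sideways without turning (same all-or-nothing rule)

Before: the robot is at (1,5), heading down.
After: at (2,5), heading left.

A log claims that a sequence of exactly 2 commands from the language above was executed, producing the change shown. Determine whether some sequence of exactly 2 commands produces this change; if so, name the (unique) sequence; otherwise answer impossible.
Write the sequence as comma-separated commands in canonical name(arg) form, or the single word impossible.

strafe(left, 1), turn(right)

key: position moved to (2,5) AND the heading swung to W — translation plus rotation needed
begin: at (1,5), heading down
step 1 (strafe(left, 1)): at (2,5), heading down
step 2 (turn(right)): at (2,5), heading left
no other 2-command option fits: unique.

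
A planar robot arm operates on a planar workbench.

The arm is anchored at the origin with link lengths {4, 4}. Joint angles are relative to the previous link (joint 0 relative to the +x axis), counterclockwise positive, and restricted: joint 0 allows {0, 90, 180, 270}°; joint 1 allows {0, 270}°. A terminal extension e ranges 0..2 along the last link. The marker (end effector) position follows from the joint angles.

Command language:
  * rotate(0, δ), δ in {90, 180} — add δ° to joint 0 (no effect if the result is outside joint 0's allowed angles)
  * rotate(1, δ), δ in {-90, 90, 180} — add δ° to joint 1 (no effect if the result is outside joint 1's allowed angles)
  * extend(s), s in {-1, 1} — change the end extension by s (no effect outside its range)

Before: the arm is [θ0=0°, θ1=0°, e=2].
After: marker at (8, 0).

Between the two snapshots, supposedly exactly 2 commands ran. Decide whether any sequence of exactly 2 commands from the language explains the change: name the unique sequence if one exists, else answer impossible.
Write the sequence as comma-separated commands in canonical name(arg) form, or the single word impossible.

t0: [θ0=0°, θ1=0°, e=2]
[1] after extend(-1): [θ0=0°, θ1=0°, e=1]
[2] after extend(-1): [θ0=0°, θ1=0°, e=0]
all 49 alternatives checked — unique.

extend(-1), extend(-1)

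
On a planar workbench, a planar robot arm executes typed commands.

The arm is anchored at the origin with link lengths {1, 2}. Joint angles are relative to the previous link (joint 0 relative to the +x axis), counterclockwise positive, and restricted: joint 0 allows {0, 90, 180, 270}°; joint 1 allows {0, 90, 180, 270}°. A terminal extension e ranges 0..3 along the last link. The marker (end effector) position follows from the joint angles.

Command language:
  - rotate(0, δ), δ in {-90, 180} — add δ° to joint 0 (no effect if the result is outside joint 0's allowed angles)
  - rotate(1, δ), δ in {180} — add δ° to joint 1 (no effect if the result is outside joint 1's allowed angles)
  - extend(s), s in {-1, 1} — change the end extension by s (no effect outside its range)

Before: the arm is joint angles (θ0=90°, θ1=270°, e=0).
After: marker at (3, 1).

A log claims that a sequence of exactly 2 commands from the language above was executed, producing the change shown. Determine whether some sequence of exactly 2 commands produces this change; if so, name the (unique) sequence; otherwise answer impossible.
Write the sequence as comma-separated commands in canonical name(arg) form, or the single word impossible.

extend(-1), extend(1)

key: order matters: swapping extend(-1) and extend(1) lands elsewhere
initial: joint angles (θ0=90°, θ1=270°, e=0)
step 1 (extend(-1)): joint angles (θ0=90°, θ1=270°, e=0)
step 2 (extend(1)): joint angles (θ0=90°, θ1=270°, e=1)
all 25 alternatives checked — unique.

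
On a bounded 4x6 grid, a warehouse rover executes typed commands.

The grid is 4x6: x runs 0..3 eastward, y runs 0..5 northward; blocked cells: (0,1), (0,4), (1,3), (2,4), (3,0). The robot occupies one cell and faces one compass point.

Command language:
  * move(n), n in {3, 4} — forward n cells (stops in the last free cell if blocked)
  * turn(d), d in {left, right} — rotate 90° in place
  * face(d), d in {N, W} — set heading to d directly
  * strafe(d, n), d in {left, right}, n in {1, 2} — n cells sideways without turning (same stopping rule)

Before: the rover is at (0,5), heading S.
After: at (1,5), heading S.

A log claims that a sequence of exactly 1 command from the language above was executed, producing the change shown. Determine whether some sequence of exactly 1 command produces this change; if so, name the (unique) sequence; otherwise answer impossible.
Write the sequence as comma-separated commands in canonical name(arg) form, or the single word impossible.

strafe(left, 1)

key: still facing S — the one step turns nothing
initial: at (0,5), heading S
step 1 (strafe(left, 1)): at (1,5), heading S
no rival 1-sequence matches.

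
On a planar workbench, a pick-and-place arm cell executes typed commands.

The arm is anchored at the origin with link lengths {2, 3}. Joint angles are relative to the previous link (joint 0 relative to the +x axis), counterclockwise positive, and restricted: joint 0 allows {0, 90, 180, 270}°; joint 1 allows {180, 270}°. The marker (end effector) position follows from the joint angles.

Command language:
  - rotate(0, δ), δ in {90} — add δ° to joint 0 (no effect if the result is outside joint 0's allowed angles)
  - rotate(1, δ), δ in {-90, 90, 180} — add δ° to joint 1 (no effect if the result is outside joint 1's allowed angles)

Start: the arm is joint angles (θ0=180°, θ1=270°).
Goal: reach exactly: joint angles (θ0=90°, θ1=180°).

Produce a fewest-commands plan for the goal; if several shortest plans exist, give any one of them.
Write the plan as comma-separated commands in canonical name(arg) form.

start: joint angles (θ0=180°, θ1=270°)
step 1 (rotate(0, 90)): joint angles (θ0=270°, θ1=270°)
step 2 (rotate(0, 90)): joint angles (θ0=0°, θ1=270°)
step 3 (rotate(0, 90)): joint angles (θ0=90°, θ1=270°)
step 4 (rotate(1, -90)): joint angles (θ0=90°, θ1=180°)
nothing shorter than 4 reaches the goal.

rotate(0, 90), rotate(0, 90), rotate(0, 90), rotate(1, -90)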